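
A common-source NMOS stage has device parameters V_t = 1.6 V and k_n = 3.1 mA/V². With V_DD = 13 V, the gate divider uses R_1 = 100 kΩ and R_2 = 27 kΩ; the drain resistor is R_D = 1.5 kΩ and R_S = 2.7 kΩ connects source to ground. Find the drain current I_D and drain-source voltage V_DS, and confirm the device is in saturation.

I_D ≈ 0.28 mA, V_DS ≈ 12 V

V_G = V_DD·R_2/(R_1+R_2) = 13×27/127 = 2.76 V.
Assume saturation: I_D = (k_n/2)(V_GS − V_t)² with V_GS = V_G − I_D·R_S = 2.76 − 2.7·I_D.
Substituting gives 11.3·I_D² − 10.7·I_D + 2.1 = 0, with roots I_D = 0.275 or 0.676 mA.
The root I_D = 0.676 mA gives V_GS = 0.94 V ≤ V_t, so take I_D = 0.275 mA.
Then V_GS = 2.02 V and V_DS = V_DD − I_D(R_D+R_S) = 13 − 0.275×4.2 = 11.8 V.
Saturation requires V_DS ≥ V_GS − V_t = 0.421 V; 11.8 ≥ 0.421 ✓.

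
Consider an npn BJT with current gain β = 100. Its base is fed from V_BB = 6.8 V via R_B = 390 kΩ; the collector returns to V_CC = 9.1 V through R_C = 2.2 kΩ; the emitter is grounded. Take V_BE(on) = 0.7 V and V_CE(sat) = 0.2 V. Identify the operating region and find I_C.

active; I_C ≈ 1.6 mA

Assume active. Base-emitter loop: I_B = (V_BB − V_BE)/R_B = (6.8 − 0.7)/390 = 0.0156 mA.
I_C = β·I_B = 100×0.0156 = 1.56 mA.
V_CE = V_CC − I_C·R_C = 9.1 − 1.56×2.2 = 5.66 V > V_CE(sat), so the active-region assumption holds.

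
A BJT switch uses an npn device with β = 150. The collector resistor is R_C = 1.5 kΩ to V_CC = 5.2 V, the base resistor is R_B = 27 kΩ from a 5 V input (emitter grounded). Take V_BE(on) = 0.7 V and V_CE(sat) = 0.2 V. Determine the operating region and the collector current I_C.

Assume active: I_B = (5 − 0.7)/27 = 0.159 mA, giving I_C = β·I_B = 23.9 mA.
But then V_CE = 5.2 − 23.9×1.5 = -30.6 V < V_CE(sat) = 0.2 V — impossible in the active region.
So the transistor is saturated. With V_CE = 0.2 V, I_C = (V_CC − 0.2)/R_C = 5/1.5 = 3.33 mA.
Check: β·I_B = 23.9 mA > I_C = 3.33 mA, confirming saturation.

saturation; I_C ≈ 3.3 mA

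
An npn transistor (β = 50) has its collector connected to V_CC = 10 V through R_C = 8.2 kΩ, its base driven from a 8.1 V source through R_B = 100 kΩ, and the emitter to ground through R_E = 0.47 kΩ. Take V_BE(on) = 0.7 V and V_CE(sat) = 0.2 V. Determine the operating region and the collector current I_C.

Assume active: I_B = (8.1 − 0.7)/(100 + 51×0.47) = 0.0597 mA, I_C = β·I_B = 2.98 mA.
Then V_CE = 10 − 2.98×8.2 − 3.04×0.47 = -15.9 V < 0.2 V — the active assumption fails.
Re-solve with V_CE = 0.2 V. KCL at the emitter: V_E/R_E = (V_BB−0.7−V_E)/R_B + (V_CC−0.2−V_E)/R_C, giving V_E = 0.562 V.
I_C = (V_CC − 0.2 − V_E)/R_C = (9.8 − 0.562)/8.2 = 1.13 mA.
Check: I_B = (7.4 − 0.562)/100 = 0.0684 mA, and β·I_B = 3.42 mA > I_C, confirming saturation.

saturation; I_C ≈ 1.1 mA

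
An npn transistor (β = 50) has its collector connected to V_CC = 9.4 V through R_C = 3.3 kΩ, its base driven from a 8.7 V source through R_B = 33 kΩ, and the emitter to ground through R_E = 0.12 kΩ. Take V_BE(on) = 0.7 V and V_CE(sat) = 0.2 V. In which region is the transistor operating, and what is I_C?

saturation; I_C ≈ 2.7 mA

Assume active: I_B = (8.7 − 0.7)/(33 + 51×0.12) = 0.204 mA, I_C = β·I_B = 10.2 mA.
Then V_CE = 9.4 − 10.2×3.3 − 10.4×0.12 = -25.6 V < 0.2 V — the active assumption fails.
Re-solve with V_CE = 0.2 V. KCL at the emitter: V_E/R_E = (V_BB−0.7−V_E)/R_B + (V_CC−0.2−V_E)/R_C, giving V_E = 0.35 V.
I_C = (V_CC − 0.2 − V_E)/R_C = (9.2 − 0.35)/3.3 = 2.68 mA.
Check: I_B = (8 − 0.35)/33 = 0.232 mA, and β·I_B = 11.6 mA > I_C, confirming saturation.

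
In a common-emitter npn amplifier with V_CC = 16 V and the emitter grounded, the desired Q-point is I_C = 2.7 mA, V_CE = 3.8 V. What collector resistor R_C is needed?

Collector loop: V_CC = I_C·R_C + V_CE.
R_C = (V_CC − V_CE)/I_C = (16 − 3.8)/2.7 = 4.52 kΩ.

R_C ≈ 4.5 kΩ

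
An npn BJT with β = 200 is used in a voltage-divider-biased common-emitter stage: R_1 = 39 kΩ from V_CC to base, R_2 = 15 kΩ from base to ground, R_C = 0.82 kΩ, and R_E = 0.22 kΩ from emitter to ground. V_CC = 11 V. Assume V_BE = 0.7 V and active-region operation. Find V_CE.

V_CE ≈ 2.1 V

Thevenize the base divider: V_Th = V_CC·R_2/(R_1+R_2) = 11×15/54 = 3.06 V, R_Th = R_1‖R_2 = 10.8 kΩ.
Base-emitter loop: V_Th = I_B·R_Th + V_BE + (β+1)I_B·R_E, so I_B = (3.06 − 0.7) / (10.8 + 201×0.22) = 0.0428 mA.
I_C = β·I_B = 200×0.0428 = 8.56 mA, and I_E = (β+1)I_B = 8.6 mA.
V_CE = V_CC − I_C·R_C − I_E·R_E = 11 − 8.56×0.82 − 8.6×0.22 = 2.09 V.
V_CE = 2.09 V > 0.2 V confirms active-region operation.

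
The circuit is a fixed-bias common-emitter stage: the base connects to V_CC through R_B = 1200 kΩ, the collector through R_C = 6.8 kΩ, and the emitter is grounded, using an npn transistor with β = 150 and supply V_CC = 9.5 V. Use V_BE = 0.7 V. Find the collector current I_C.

I_C ≈ 1.1 mA

Base loop: V_CC = I_B·R_B + V_BE, so I_B = (9.5 − 0.7)/1200 kΩ = 0.00733 mA.
In the active region I_C = β·I_B = 150 × 0.00733 = 1.1 mA.
Collector loop: V_CE = V_CC − I_C·R_C = 9.5 − 1.1×6.8 = 2.02 V.
Since V_CE = 2.02 V > V_CE(sat) ≈ 0.2 V, the transistor is in the active region as assumed.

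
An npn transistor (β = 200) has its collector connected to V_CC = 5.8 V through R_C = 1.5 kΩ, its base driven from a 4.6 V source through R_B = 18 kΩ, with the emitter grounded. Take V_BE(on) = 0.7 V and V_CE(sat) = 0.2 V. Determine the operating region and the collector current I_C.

saturation; I_C ≈ 3.7 mA

Assume active: I_B = (4.6 − 0.7)/18 = 0.217 mA, giving I_C = β·I_B = 43.3 mA.
But then V_CE = 5.8 − 43.3×1.5 = -59.2 V < V_CE(sat) = 0.2 V — impossible in the active region.
So the transistor is saturated. With V_CE = 0.2 V, I_C = (V_CC − 0.2)/R_C = 5.6/1.5 = 3.73 mA.
Check: β·I_B = 43.3 mA > I_C = 3.73 mA, confirming saturation.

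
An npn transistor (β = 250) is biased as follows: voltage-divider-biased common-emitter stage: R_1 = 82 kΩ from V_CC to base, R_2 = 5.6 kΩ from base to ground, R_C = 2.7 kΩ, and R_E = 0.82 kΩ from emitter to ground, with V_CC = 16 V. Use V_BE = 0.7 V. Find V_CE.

V_CE ≈ 15 V

Thevenize the base divider: V_Th = V_CC·R_2/(R_1+R_2) = 16×5.6/87.6 = 1.02 V, R_Th = R_1‖R_2 = 5.24 kΩ.
Base-emitter loop: V_Th = I_B·R_Th + V_BE + (β+1)I_B·R_E, so I_B = (1.02 − 0.7) / (5.24 + 251×0.82) = 0.00153 mA.
I_C = β·I_B = 250×0.00153 = 0.382 mA, and I_E = (β+1)I_B = 0.384 mA.
V_CE = V_CC − I_C·R_C − I_E·R_E = 16 − 0.382×2.7 − 0.384×0.82 = 14.7 V.
V_CE = 14.7 V > 0.2 V confirms active-region operation.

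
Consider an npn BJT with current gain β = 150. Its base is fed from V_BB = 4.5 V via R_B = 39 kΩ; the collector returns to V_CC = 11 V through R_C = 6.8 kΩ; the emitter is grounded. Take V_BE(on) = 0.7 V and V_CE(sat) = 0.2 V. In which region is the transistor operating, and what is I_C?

Assume active: I_B = (4.5 − 0.7)/39 = 0.0974 mA, giving I_C = β·I_B = 14.6 mA.
But then V_CE = 11 − 14.6×6.8 = -88.4 V < V_CE(sat) = 0.2 V — impossible in the active region.
So the transistor is saturated. With V_CE = 0.2 V, I_C = (V_CC − 0.2)/R_C = 10.8/6.8 = 1.59 mA.
Check: β·I_B = 14.6 mA > I_C = 1.59 mA, confirming saturation.

saturation; I_C ≈ 1.6 mA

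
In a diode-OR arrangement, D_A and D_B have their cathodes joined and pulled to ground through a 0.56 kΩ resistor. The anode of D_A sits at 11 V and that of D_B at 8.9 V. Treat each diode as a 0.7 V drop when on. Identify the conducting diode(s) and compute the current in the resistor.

Only D_A conducts; I_R ≈ 18 mA

Assume both conduct. Then node N would need to be at both 11−0.7 = 10.3 V and 8.9−0.7 = 8.2 V, which is impossible.
Assume only D_A conducts: V_N = 11 − 0.7 = 10.3 V, so I_R = 10.3/0.56 = 18.4 mA.
Check D_B: its anode-to-cathode voltage is 8.9 − 10.3 = -1.4 V < 0.7 V, so it is off. The assumption is consistent.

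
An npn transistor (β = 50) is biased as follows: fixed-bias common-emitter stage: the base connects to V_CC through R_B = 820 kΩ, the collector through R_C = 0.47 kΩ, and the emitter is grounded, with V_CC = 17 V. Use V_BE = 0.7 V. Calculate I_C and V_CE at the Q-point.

Base loop: V_CC = I_B·R_B + V_BE, so I_B = (17 − 0.7)/820 kΩ = 0.0199 mA.
In the active region I_C = β·I_B = 50 × 0.0199 = 0.994 mA.
Collector loop: V_CE = V_CC − I_C·R_C = 17 − 0.994×0.47 = 16.5 V.
Since V_CE = 16.5 V > V_CE(sat) ≈ 0.2 V, the transistor is in the active region as assumed.

I_C ≈ 0.99 mA, V_CE ≈ 17 V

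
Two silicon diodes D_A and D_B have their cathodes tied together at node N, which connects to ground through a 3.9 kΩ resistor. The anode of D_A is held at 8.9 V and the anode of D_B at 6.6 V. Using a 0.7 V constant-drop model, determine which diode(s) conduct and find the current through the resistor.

Assume both conduct. Then node N would need to be at both 8.9−0.7 = 8.2 V and 6.6−0.7 = 5.9 V, which is impossible.
Assume only D_A conducts: V_N = 8.9 − 0.7 = 8.2 V, so I_R = 8.2/3.9 = 2.1 mA.
Check D_B: its anode-to-cathode voltage is 6.6 − 8.2 = -1.6 V < 0.7 V, so it is off. The assumption is consistent.

Only D_A conducts; I_R ≈ 2.1 mA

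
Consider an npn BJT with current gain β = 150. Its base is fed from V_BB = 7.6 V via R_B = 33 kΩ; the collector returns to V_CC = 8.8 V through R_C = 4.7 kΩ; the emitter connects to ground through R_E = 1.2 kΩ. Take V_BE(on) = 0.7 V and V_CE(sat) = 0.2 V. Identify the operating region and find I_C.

saturation; I_C ≈ 1.4 mA

Assume active: I_B = (7.6 − 0.7)/(33 + 151×1.2) = 0.0322 mA, I_C = β·I_B = 4.83 mA.
Then V_CE = 8.8 − 4.83×4.7 − 4.86×1.2 = -19.7 V < 0.2 V — the active assumption fails.
Re-solve with V_CE = 0.2 V. KCL at the emitter: V_E/R_E = (V_BB−0.7−V_E)/R_B + (V_CC−0.2−V_E)/R_C, giving V_E = 1.89 V.
I_C = (V_CC − 0.2 − V_E)/R_C = (8.6 − 1.89)/4.7 = 1.43 mA.
Check: I_B = (6.9 − 1.89)/33 = 0.152 mA, and β·I_B = 22.8 mA > I_C, confirming saturation.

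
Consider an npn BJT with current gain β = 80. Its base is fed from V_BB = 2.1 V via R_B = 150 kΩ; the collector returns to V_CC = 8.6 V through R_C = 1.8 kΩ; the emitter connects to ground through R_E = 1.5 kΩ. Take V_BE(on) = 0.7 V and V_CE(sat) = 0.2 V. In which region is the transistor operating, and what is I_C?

active; I_C ≈ 0.41 mA

Assume active. Base-emitter loop: I_B = (V_BB − V_BE)/(R_B + (β+1)R_E) = (2.1 − 0.7)/(150 + 81×1.5) = 0.00516 mA.
I_C = β·I_B = 80×0.00516 = 0.413 mA.
V_CE = V_CC − I_C·R_C − I_E·R_E = 8.6 − 0.413×1.8 − 0.418×1.5 = 7.23 V > V_CE(sat), so the active-region assumption holds.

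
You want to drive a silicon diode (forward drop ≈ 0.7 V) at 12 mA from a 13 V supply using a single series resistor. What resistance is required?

The resistor drops V_S − V_D = 13 − 0.7 = 12.3 V at 12 mA.
R = 12.3 V / 12 mA = 1.03 kΩ.

R ≈ 1 kΩ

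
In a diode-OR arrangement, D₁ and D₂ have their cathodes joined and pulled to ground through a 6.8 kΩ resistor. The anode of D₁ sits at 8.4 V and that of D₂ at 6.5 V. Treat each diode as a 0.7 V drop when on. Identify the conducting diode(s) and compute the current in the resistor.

Assume both conduct. Then node N would need to be at both 8.4−0.7 = 7.7 V and 6.5−0.7 = 5.8 V, which is impossible.
Assume only D₁ conducts: V_N = 8.4 − 0.7 = 7.7 V, so I_R = 7.7/6.8 = 1.13 mA.
Check D₂: its anode-to-cathode voltage is 6.5 − 7.7 = -1.2 V < 0.7 V, so it is off. The assumption is consistent.

Only D₁ conducts; I_R ≈ 1.1 mA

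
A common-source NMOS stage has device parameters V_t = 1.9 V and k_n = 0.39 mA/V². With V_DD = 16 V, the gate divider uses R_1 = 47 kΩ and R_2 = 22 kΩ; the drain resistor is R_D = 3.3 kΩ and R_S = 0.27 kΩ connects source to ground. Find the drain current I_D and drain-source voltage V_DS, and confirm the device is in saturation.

I_D ≈ 1.5 mA, V_DS ≈ 11 V

V_G = V_DD·R_2/(R_1+R_2) = 16×22/69 = 5.1 V.
Assume saturation: I_D = (k_n/2)(V_GS − V_t)² with V_GS = V_G − I_D·R_S = 5.1 − 0.27·I_D.
Substituting gives 0.0142·I_D² − 1.34·I_D + 2 = 0, with roots I_D = 1.52 or 92.5 mA.
The root I_D = 92.5 mA gives V_GS = -19.9 V ≤ V_t, so take I_D = 1.52 mA.
Then V_GS = 4.69 V and V_DS = V_DD − I_D(R_D+R_S) = 16 − 1.52×3.57 = 10.6 V.
Saturation requires V_DS ≥ V_GS − V_t = 2.79 V; 10.6 ≥ 2.79 ✓.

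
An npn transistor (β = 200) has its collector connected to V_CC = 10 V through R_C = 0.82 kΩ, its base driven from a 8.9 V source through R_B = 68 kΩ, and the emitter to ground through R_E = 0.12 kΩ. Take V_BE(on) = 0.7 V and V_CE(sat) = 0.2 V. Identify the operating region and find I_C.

saturation; I_C ≈ 10 mA

Assume active: I_B = (8.9 − 0.7)/(68 + 201×0.12) = 0.089 mA, I_C = β·I_B = 17.8 mA.
Then V_CE = 10 − 17.8×0.82 − 17.9×0.12 = -6.75 V < 0.2 V — the active assumption fails.
Re-solve with V_CE = 0.2 V. KCL at the emitter: V_E/R_E = (V_BB−0.7−V_E)/R_B + (V_CC−0.2−V_E)/R_C, giving V_E = 1.26 V.
I_C = (V_CC − 0.2 − V_E)/R_C = (9.8 − 1.26)/0.82 = 10.4 mA.
Check: I_B = (8.2 − 1.26)/68 = 0.102 mA, and β·I_B = 20.4 mA > I_C, confirming saturation.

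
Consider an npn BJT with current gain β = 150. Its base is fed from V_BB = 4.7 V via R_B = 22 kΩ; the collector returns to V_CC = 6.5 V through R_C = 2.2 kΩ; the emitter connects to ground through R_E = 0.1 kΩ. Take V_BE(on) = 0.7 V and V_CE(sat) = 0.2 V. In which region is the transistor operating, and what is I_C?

Assume active: I_B = (4.7 − 0.7)/(22 + 151×0.1) = 0.108 mA, I_C = β·I_B = 16.2 mA.
Then V_CE = 6.5 − 16.2×2.2 − 16.3×0.1 = -30.7 V < 0.2 V — the active assumption fails.
Re-solve with V_CE = 0.2 V. KCL at the emitter: V_E/R_E = (V_BB−0.7−V_E)/R_B + (V_CC−0.2−V_E)/R_C, giving V_E = 0.29 V.
I_C = (V_CC − 0.2 − V_E)/R_C = (6.3 − 0.29)/2.2 = 2.73 mA.
Check: I_B = (4 − 0.29)/22 = 0.169 mA, and β·I_B = 25.3 mA > I_C, confirming saturation.

saturation; I_C ≈ 2.7 mA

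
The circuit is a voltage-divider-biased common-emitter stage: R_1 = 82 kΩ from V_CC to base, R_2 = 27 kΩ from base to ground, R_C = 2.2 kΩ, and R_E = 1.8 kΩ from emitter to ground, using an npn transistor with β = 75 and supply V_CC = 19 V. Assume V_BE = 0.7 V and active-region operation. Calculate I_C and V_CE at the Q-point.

I_C ≈ 1.9 mA, V_CE ≈ 11 V

Thevenize the base divider: V_Th = V_CC·R_2/(R_1+R_2) = 19×27/109 = 4.71 V, R_Th = R_1‖R_2 = 20.3 kΩ.
Base-emitter loop: V_Th = I_B·R_Th + V_BE + (β+1)I_B·R_E, so I_B = (4.71 − 0.7) / (20.3 + 76×1.8) = 0.0255 mA.
I_C = β·I_B = 75×0.0255 = 1.91 mA, and I_E = (β+1)I_B = 1.94 mA.
V_CE = V_CC − I_C·R_C − I_E·R_E = 19 − 1.91×2.2 − 1.94×1.8 = 11.3 V.
V_CE = 11.3 V > 0.2 V confirms active-region operation.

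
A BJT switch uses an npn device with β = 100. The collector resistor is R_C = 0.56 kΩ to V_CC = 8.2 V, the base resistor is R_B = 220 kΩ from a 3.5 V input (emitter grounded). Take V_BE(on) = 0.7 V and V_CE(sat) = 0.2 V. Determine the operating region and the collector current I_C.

active; I_C ≈ 1.3 mA

Assume active. Base-emitter loop: I_B = (V_BB − V_BE)/R_B = (3.5 − 0.7)/220 = 0.0127 mA.
I_C = β·I_B = 100×0.0127 = 1.27 mA.
V_CE = V_CC − I_C·R_C = 8.2 − 1.27×0.56 = 7.49 V > V_CE(sat), so the active-region assumption holds.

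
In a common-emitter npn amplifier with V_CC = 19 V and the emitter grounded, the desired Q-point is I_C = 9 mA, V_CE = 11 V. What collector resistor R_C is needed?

R_C ≈ 0.89 kΩ

Collector loop: V_CC = I_C·R_C + V_CE.
R_C = (V_CC − V_CE)/I_C = (19 − 11)/9 = 0.889 kΩ.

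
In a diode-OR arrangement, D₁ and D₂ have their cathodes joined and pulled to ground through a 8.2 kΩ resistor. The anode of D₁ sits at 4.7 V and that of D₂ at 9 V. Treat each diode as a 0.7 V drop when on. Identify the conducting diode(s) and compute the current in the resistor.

Assume both conduct. Then node N would need to be at both 4.7−0.7 = 4 V and 9−0.7 = 8.3 V, which is impossible.
Assume only D₂ conducts: V_N = 9 − 0.7 = 8.3 V, so I_R = 8.3/8.2 = 1.01 mA.
Check D₁: its anode-to-cathode voltage is 4.7 − 8.3 = -3.6 V < 0.7 V, so it is off. The assumption is consistent.

Only D₂ conducts; I_R ≈ 1 mA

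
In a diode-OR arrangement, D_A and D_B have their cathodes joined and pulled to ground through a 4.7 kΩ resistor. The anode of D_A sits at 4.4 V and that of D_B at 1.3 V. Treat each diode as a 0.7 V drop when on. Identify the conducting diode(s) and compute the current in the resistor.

Assume both conduct. Then node N would need to be at both 4.4−0.7 = 3.7 V and 1.3−0.7 = 0.6 V, which is impossible.
Assume only D_A conducts: V_N = 4.4 − 0.7 = 3.7 V, so I_R = 3.7/4.7 = 0.787 mA.
Check D_B: its anode-to-cathode voltage is 1.3 − 3.7 = -2.4 V < 0.7 V, so it is off. The assumption is consistent.

Only D_A conducts; I_R ≈ 0.79 mA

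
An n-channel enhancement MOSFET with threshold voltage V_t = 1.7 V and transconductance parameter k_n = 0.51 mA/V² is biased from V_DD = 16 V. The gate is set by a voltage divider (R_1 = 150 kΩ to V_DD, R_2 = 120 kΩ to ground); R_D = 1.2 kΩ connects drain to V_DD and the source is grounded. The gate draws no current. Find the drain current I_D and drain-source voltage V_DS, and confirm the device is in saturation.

V_G = V_DD·R_2/(R_1+R_2) = 16×120/270 = 7.11 V. With the source grounded, V_GS = V_G = 7.11 V.
Assume saturation: I_D = (k_n/2)(V_GS − V_t)² = (0.51/2)×(7.11 − 1.7)² = 0.255×5.41² = 7.47 mA.
V_DS = V_DD − I_D·R_D = 16 − 7.47×1.2 = 7.04 V.
Saturation requires V_DS ≥ V_GS − V_t = 5.41 V; 7.04 ≥ 5.41 ✓.

I_D ≈ 7.5 mA, V_DS ≈ 7 V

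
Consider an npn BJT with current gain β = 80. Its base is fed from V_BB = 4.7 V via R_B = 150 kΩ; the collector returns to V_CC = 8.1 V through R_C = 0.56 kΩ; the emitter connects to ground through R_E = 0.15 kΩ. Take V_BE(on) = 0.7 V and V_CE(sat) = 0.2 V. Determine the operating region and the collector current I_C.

Assume active. Base-emitter loop: I_B = (V_BB − V_BE)/(R_B + (β+1)R_E) = (4.7 − 0.7)/(150 + 81×0.15) = 0.0247 mA.
I_C = β·I_B = 80×0.0247 = 1.97 mA.
V_CE = V_CC − I_C·R_C − I_E·R_E = 8.1 − 1.97×0.56 − 2×0.15 = 6.7 V > V_CE(sat), so the active-region assumption holds.

active; I_C ≈ 2 mA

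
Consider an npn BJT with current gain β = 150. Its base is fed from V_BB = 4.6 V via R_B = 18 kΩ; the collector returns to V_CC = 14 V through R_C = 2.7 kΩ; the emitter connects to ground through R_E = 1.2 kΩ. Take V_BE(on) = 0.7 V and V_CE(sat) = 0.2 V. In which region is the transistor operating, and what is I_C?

Assume active. Base-emitter loop: I_B = (V_BB − V_BE)/(R_B + (β+1)R_E) = (4.6 − 0.7)/(18 + 151×1.2) = 0.0196 mA.
I_C = β·I_B = 150×0.0196 = 2.94 mA.
V_CE = V_CC − I_C·R_C − I_E·R_E = 14 − 2.94×2.7 − 2.96×1.2 = 2.52 V > V_CE(sat), so the active-region assumption holds.

active; I_C ≈ 2.9 mA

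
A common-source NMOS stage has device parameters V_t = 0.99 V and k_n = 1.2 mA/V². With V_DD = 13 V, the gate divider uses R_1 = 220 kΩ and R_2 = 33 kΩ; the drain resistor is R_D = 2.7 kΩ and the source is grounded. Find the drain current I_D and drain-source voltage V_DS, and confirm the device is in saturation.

I_D ≈ 0.3 mA, V_DS ≈ 12 V

V_G = V_DD·R_2/(R_1+R_2) = 13×33/253 = 1.7 V. With the source grounded, V_GS = V_G = 1.7 V.
Assume saturation: I_D = (k_n/2)(V_GS − V_t)² = (1.2/2)×(1.7 − 0.99)² = 0.6×0.706² = 0.299 mA.
V_DS = V_DD − I_D·R_D = 13 − 0.299×2.7 = 12.2 V.
Saturation requires V_DS ≥ V_GS − V_t = 0.706 V; 12.2 ≥ 0.706 ✓.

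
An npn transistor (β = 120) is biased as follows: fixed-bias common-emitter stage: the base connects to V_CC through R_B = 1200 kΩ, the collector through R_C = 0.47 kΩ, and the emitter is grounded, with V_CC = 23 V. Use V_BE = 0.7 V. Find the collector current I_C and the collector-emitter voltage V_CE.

I_C ≈ 2.2 mA, V_CE ≈ 22 V

Base loop: V_CC = I_B·R_B + V_BE, so I_B = (23 − 0.7)/1200 kΩ = 0.0186 mA.
In the active region I_C = β·I_B = 120 × 0.0186 = 2.23 mA.
Collector loop: V_CE = V_CC − I_C·R_C = 23 − 2.23×0.47 = 22 V.
Since V_CE = 22 V > V_CE(sat) ≈ 0.2 V, the transistor is in the active region as assumed.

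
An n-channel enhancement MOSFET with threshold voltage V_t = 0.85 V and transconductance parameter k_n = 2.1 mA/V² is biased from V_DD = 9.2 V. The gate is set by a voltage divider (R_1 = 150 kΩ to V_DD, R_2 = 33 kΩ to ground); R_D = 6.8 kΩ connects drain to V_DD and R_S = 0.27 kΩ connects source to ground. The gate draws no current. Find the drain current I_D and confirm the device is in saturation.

V_G = V_DD·R_2/(R_1+R_2) = 9.2×33/183 = 1.66 V.
Assume saturation: I_D = (k_n/2)(V_GS − V_t)² with V_GS = V_G − I_D·R_S = 1.66 − 0.27·I_D.
Substituting gives 0.0765·I_D² − 1.46·I_D + 0.687 = 0, with roots I_D = 0.483 or 18.6 mA.
The root I_D = 18.6 mA gives V_GS = -3.36 V ≤ V_t, so take I_D = 0.483 mA.
Then V_GS = 1.53 V and V_DS = V_DD − I_D(R_D+R_S) = 9.2 − 0.483×7.07 = 5.78 V.
Saturation requires V_DS ≥ V_GS − V_t = 0.679 V; 5.78 ≥ 0.679 ✓.

I_D ≈ 0.48 mA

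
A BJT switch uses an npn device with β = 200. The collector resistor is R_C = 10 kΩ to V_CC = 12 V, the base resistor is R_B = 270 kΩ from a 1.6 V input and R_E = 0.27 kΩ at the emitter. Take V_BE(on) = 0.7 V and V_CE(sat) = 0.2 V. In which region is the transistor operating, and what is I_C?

active; I_C ≈ 0.56 mA

Assume active. Base-emitter loop: I_B = (V_BB − V_BE)/(R_B + (β+1)R_E) = (1.6 − 0.7)/(270 + 201×0.27) = 0.00278 mA.
I_C = β·I_B = 200×0.00278 = 0.555 mA.
V_CE = V_CC − I_C·R_C − I_E·R_E = 12 − 0.555×10 − 0.558×0.27 = 6.3 V > V_CE(sat), so the active-region assumption holds.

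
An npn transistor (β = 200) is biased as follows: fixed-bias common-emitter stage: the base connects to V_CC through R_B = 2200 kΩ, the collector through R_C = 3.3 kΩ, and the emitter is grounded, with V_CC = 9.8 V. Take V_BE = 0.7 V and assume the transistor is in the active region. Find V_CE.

Base loop: V_CC = I_B·R_B + V_BE, so I_B = (9.8 − 0.7)/2200 kΩ = 0.00414 mA.
In the active region I_C = β·I_B = 200 × 0.00414 = 0.827 mA.
Collector loop: V_CE = V_CC − I_C·R_C = 9.8 − 0.827×3.3 = 7.07 V.
Since V_CE = 7.07 V > V_CE(sat) ≈ 0.2 V, the transistor is in the active region as assumed.

V_CE ≈ 7.1 V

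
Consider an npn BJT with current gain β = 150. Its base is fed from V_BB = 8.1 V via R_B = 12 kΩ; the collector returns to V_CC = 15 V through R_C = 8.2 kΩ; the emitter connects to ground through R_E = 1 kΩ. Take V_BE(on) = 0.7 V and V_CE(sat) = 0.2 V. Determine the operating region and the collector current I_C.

Assume active: I_B = (8.1 − 0.7)/(12 + 151×1) = 0.0454 mA, I_C = β·I_B = 6.81 mA.
Then V_CE = 15 − 6.81×8.2 − 6.86×1 = -47.7 V < 0.2 V — the active assumption fails.
Re-solve with V_CE = 0.2 V. KCL at the emitter: V_E/R_E = (V_BB−0.7−V_E)/R_B + (V_CC−0.2−V_E)/R_C, giving V_E = 2.01 V.
I_C = (V_CC − 0.2 − V_E)/R_C = (14.8 − 2.01)/8.2 = 1.56 mA.
Check: I_B = (7.4 − 2.01)/12 = 0.449 mA, and β·I_B = 67.4 mA > I_C, confirming saturation.

saturation; I_C ≈ 1.6 mA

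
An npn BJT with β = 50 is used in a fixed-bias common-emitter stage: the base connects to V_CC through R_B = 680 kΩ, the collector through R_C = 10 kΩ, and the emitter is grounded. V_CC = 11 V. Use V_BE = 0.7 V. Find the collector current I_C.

I_C ≈ 0.76 mA

Base loop: V_CC = I_B·R_B + V_BE, so I_B = (11 − 0.7)/680 kΩ = 0.0151 mA.
In the active region I_C = β·I_B = 50 × 0.0151 = 0.757 mA.
Collector loop: V_CE = V_CC − I_C·R_C = 11 − 0.757×10 = 3.43 V.
Since V_CE = 3.43 V > V_CE(sat) ≈ 0.2 V, the transistor is in the active region as assumed.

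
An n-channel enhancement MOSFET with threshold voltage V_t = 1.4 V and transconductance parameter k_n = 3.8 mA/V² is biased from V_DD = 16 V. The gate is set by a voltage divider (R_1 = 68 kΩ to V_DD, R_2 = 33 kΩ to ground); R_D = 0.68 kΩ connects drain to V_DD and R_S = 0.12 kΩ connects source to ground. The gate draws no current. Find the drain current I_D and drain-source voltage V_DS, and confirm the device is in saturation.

I_D ≈ 11 mA, V_DS ≈ 6.8 V

V_G = V_DD·R_2/(R_1+R_2) = 16×33/101 = 5.23 V.
Assume saturation: I_D = (k_n/2)(V_GS − V_t)² with V_GS = V_G − I_D·R_S = 5.23 − 0.12·I_D.
Substituting gives 0.0274·I_D² − 2.75·I_D + 27.8 = 0, with roots I_D = 11.4 or 88.9 mA.
The root I_D = 88.9 mA gives V_GS = -5.44 V ≤ V_t, so take I_D = 11.4 mA.
Then V_GS = 3.85 V and V_DS = V_DD − I_D(R_D+R_S) = 16 − 11.4×0.8 = 6.84 V.
Saturation requires V_DS ≥ V_GS − V_t = 2.45 V; 6.84 ≥ 2.45 ✓.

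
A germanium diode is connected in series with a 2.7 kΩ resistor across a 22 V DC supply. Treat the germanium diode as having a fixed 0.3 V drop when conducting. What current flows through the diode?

KVL around the loop: 22 = V_D + I·R = 0.3 + I × 2.7 kΩ.
So I = (22 − 0.3) / 2.7 kΩ = 21.7 / 2.7 = 8.04 mA.

I ≈ 8 mA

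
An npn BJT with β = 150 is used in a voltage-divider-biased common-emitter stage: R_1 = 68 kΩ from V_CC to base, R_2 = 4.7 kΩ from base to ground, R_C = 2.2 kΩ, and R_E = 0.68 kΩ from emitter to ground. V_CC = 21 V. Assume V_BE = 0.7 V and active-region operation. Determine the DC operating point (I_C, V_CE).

Thevenize the base divider: V_Th = V_CC·R_2/(R_1+R_2) = 21×4.7/72.7 = 1.36 V, R_Th = R_1‖R_2 = 4.4 kΩ.
Base-emitter loop: V_Th = I_B·R_Th + V_BE + (β+1)I_B·R_E, so I_B = (1.36 − 0.7) / (4.4 + 151×0.68) = 0.00614 mA.
I_C = β·I_B = 150×0.00614 = 0.921 mA, and I_E = (β+1)I_B = 0.927 mA.
V_CE = V_CC − I_C·R_C − I_E·R_E = 21 − 0.921×2.2 − 0.927×0.68 = 18.3 V.
V_CE = 18.3 V > 0.2 V confirms active-region operation.

I_C ≈ 0.92 mA, V_CE ≈ 18 V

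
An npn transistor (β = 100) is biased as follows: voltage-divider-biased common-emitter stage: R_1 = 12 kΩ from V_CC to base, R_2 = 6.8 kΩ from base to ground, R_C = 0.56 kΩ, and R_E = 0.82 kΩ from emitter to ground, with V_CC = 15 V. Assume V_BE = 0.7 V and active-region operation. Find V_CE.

V_CE ≈ 7.5 V

Thevenize the base divider: V_Th = V_CC·R_2/(R_1+R_2) = 15×6.8/18.8 = 5.43 V, R_Th = R_1‖R_2 = 4.34 kΩ.
Base-emitter loop: V_Th = I_B·R_Th + V_BE + (β+1)I_B·R_E, so I_B = (5.43 − 0.7) / (4.34 + 101×0.82) = 0.0542 mA.
I_C = β·I_B = 100×0.0542 = 5.42 mA, and I_E = (β+1)I_B = 5.48 mA.
V_CE = V_CC − I_C·R_C − I_E·R_E = 15 − 5.42×0.56 − 5.48×0.82 = 7.47 V.
V_CE = 7.47 V > 0.2 V confirms active-region operation.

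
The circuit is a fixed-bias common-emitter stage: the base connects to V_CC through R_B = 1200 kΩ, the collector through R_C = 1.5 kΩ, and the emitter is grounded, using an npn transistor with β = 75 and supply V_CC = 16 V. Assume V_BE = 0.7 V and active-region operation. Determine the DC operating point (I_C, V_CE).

Base loop: V_CC = I_B·R_B + V_BE, so I_B = (16 − 0.7)/1200 kΩ = 0.0128 mA.
In the active region I_C = β·I_B = 75 × 0.0128 = 0.956 mA.
Collector loop: V_CE = V_CC − I_C·R_C = 16 − 0.956×1.5 = 14.6 V.
Since V_CE = 14.6 V > V_CE(sat) ≈ 0.2 V, the transistor is in the active region as assumed.

I_C ≈ 0.96 mA, V_CE ≈ 15 V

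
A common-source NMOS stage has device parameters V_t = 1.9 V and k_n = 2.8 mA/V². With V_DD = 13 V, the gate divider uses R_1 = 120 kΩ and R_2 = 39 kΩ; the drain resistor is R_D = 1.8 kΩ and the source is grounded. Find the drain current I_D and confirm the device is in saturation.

V_G = V_DD·R_2/(R_1+R_2) = 13×39/159 = 3.19 V. With the source grounded, V_GS = V_G = 3.19 V.
Assume saturation: I_D = (k_n/2)(V_GS − V_t)² = (2.8/2)×(3.19 − 1.9)² = 1.4×1.29² = 2.32 mA.
V_DS = V_DD − I_D·R_D = 13 − 2.32×1.8 = 8.82 V.
Saturation requires V_DS ≥ V_GS − V_t = 1.29 V; 8.82 ≥ 1.29 ✓.

I_D ≈ 2.3 mA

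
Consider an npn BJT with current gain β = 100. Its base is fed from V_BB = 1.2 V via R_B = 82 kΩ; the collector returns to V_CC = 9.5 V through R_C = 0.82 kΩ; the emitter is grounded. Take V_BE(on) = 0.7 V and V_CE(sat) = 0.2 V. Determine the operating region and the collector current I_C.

Assume active. Base-emitter loop: I_B = (V_BB − V_BE)/R_B = (1.2 − 0.7)/82 = 0.0061 mA.
I_C = β·I_B = 100×0.0061 = 0.61 mA.
V_CE = V_CC − I_C·R_C = 9.5 − 0.61×0.82 = 9 V > V_CE(sat), so the active-region assumption holds.

active; I_C ≈ 0.61 mA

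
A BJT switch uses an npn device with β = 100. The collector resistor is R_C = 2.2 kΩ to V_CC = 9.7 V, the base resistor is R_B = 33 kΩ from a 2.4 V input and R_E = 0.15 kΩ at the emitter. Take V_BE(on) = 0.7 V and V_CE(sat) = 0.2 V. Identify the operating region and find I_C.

active; I_C ≈ 3.5 mA

Assume active. Base-emitter loop: I_B = (V_BB − V_BE)/(R_B + (β+1)R_E) = (2.4 − 0.7)/(33 + 101×0.15) = 0.0353 mA.
I_C = β·I_B = 100×0.0353 = 3.53 mA.
V_CE = V_CC − I_C·R_C − I_E·R_E = 9.7 − 3.53×2.2 − 3.57×0.15 = 1.4 V > V_CE(sat), so the active-region assumption holds.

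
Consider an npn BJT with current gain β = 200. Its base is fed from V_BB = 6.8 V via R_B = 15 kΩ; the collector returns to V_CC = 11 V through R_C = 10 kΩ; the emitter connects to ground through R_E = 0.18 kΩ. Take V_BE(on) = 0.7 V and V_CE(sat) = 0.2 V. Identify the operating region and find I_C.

saturation; I_C ≈ 1.1 mA

Assume active: I_B = (6.8 − 0.7)/(15 + 201×0.18) = 0.119 mA, I_C = β·I_B = 23.8 mA.
Then V_CE = 11 − 23.8×10 − 24×0.18 = -232 V < 0.2 V — the active assumption fails.
Re-solve with V_CE = 0.2 V. KCL at the emitter: V_E/R_E = (V_BB−0.7−V_E)/R_B + (V_CC−0.2−V_E)/R_C, giving V_E = 0.26 V.
I_C = (V_CC − 0.2 − V_E)/R_C = (10.8 − 0.26)/10 = 1.05 mA.
Check: I_B = (6.1 − 0.26)/15 = 0.389 mA, and β·I_B = 77.9 mA > I_C, confirming saturation.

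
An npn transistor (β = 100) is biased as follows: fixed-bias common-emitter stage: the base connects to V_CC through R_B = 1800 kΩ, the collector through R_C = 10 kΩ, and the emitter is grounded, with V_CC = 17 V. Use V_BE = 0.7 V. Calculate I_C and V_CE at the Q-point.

Base loop: V_CC = I_B·R_B + V_BE, so I_B = (17 − 0.7)/1800 kΩ = 0.00906 mA.
In the active region I_C = β·I_B = 100 × 0.00906 = 0.906 mA.
Collector loop: V_CE = V_CC − I_C·R_C = 17 − 0.906×10 = 7.94 V.
Since V_CE = 7.94 V > V_CE(sat) ≈ 0.2 V, the transistor is in the active region as assumed.

I_C ≈ 0.91 mA, V_CE ≈ 7.9 V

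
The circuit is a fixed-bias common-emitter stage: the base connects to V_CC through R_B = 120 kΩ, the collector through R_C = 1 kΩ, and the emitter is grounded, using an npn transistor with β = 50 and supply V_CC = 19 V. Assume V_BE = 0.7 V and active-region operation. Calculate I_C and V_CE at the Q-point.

Base loop: V_CC = I_B·R_B + V_BE, so I_B = (19 − 0.7)/120 kΩ = 0.152 mA.
In the active region I_C = β·I_B = 50 × 0.152 = 7.62 mA.
Collector loop: V_CE = V_CC − I_C·R_C = 19 − 7.62×1 = 11.4 V.
Since V_CE = 11.4 V > V_CE(sat) ≈ 0.2 V, the transistor is in the active region as assumed.

I_C ≈ 7.6 mA, V_CE ≈ 11 V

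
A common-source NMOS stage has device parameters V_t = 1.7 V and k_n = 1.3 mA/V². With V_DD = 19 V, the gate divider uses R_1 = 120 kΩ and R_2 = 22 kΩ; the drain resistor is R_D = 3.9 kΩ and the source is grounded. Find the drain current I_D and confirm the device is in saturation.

I_D ≈ 1 mA

V_G = V_DD·R_2/(R_1+R_2) = 19×22/142 = 2.94 V. With the source grounded, V_GS = V_G = 2.94 V.
Assume saturation: I_D = (k_n/2)(V_GS − V_t)² = (1.3/2)×(2.94 − 1.7)² = 0.65×1.24² = 1.01 mA.
V_DS = V_DD − I_D·R_D = 19 − 1.01×3.9 = 15.1 V.
Saturation requires V_DS ≥ V_GS − V_t = 1.24 V; 15.1 ≥ 1.24 ✓.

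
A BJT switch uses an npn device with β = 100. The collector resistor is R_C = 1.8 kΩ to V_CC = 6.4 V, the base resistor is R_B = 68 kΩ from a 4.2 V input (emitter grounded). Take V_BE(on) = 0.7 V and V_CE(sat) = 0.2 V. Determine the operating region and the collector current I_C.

Assume active: I_B = (4.2 − 0.7)/68 = 0.0515 mA, giving I_C = β·I_B = 5.15 mA.
But then V_CE = 6.4 − 5.15×1.8 = -2.86 V < V_CE(sat) = 0.2 V — impossible in the active region.
So the transistor is saturated. With V_CE = 0.2 V, I_C = (V_CC − 0.2)/R_C = 6.2/1.8 = 3.44 mA.
Check: β·I_B = 5.15 mA > I_C = 3.44 mA, confirming saturation.

saturation; I_C ≈ 3.4 mA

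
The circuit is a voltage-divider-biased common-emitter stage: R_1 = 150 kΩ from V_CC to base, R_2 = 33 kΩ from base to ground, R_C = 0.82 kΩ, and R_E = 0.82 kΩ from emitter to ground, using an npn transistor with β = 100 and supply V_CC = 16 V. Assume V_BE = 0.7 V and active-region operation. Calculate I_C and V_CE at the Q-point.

Thevenize the base divider: V_Th = V_CC·R_2/(R_1+R_2) = 16×33/183 = 2.89 V, R_Th = R_1‖R_2 = 27 kΩ.
Base-emitter loop: V_Th = I_B·R_Th + V_BE + (β+1)I_B·R_E, so I_B = (2.89 − 0.7) / (27 + 101×0.82) = 0.0199 mA.
I_C = β·I_B = 100×0.0199 = 1.99 mA, and I_E = (β+1)I_B = 2.01 mA.
V_CE = V_CC − I_C·R_C − I_E·R_E = 16 − 1.99×0.82 − 2.01×0.82 = 12.7 V.
V_CE = 12.7 V > 0.2 V confirms active-region operation.

I_C ≈ 2 mA, V_CE ≈ 13 V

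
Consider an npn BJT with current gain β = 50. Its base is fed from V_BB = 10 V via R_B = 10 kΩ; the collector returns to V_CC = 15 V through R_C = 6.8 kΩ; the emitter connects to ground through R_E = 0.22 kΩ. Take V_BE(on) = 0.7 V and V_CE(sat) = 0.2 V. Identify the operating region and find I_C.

saturation; I_C ≈ 2.1 mA

Assume active: I_B = (10 − 0.7)/(10 + 51×0.22) = 0.438 mA, I_C = β·I_B = 21.9 mA.
Then V_CE = 15 − 21.9×6.8 − 22.4×0.22 = -139 V < 0.2 V — the active assumption fails.
Re-solve with V_CE = 0.2 V. KCL at the emitter: V_E/R_E = (V_BB−0.7−V_E)/R_B + (V_CC−0.2−V_E)/R_C, giving V_E = 0.648 V.
I_C = (V_CC − 0.2 − V_E)/R_C = (14.8 − 0.648)/6.8 = 2.08 mA.
Check: I_B = (9.3 − 0.648)/10 = 0.865 mA, and β·I_B = 43.3 mA > I_C, confirming saturation.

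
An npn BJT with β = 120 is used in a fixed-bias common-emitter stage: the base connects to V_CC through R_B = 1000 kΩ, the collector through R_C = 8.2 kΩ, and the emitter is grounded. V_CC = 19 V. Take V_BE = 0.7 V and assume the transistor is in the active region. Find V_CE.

Base loop: V_CC = I_B·R_B + V_BE, so I_B = (19 − 0.7)/1000 kΩ = 0.0183 mA.
In the active region I_C = β·I_B = 120 × 0.0183 = 2.2 mA.
Collector loop: V_CE = V_CC − I_C·R_C = 19 − 2.2×8.2 = 0.993 V.
Since V_CE = 0.993 V > V_CE(sat) ≈ 0.2 V, the transistor is in the active region as assumed.

V_CE ≈ 0.99 V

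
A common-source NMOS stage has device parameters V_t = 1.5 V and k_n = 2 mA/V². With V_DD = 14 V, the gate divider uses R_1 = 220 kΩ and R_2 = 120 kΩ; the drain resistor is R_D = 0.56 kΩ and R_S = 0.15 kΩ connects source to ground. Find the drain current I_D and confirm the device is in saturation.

V_G = V_DD·R_2/(R_1+R_2) = 14×120/340 = 4.94 V.
Assume saturation: I_D = (k_n/2)(V_GS − V_t)² with V_GS = V_G − I_D·R_S = 4.94 − 0.15·I_D.
Substituting gives 0.0225·I_D² − 2.03·I_D + 11.8 = 0, with roots I_D = 6.26 or 84.1 mA.
The root I_D = 84.1 mA gives V_GS = -7.67 V ≤ V_t, so take I_D = 6.26 mA.
Then V_GS = 4 V and V_DS = V_DD − I_D(R_D+R_S) = 14 − 6.26×0.71 = 9.56 V.
Saturation requires V_DS ≥ V_GS − V_t = 2.5 V; 9.56 ≥ 2.5 ✓.

I_D ≈ 6.3 mA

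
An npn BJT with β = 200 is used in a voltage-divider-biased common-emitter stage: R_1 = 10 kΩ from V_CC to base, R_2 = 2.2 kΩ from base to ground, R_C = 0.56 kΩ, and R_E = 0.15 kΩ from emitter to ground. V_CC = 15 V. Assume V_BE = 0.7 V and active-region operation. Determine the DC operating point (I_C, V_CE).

Thevenize the base divider: V_Th = V_CC·R_2/(R_1+R_2) = 15×2.2/12.2 = 2.7 V, R_Th = R_1‖R_2 = 1.8 kΩ.
Base-emitter loop: V_Th = I_B·R_Th + V_BE + (β+1)I_B·R_E, so I_B = (2.7 − 0.7) / (1.8 + 201×0.15) = 0.0627 mA.
I_C = β·I_B = 200×0.0627 = 12.5 mA, and I_E = (β+1)I_B = 12.6 mA.
V_CE = V_CC − I_C·R_C − I_E·R_E = 15 − 12.5×0.56 − 12.6×0.15 = 6.08 V.
V_CE = 6.08 V > 0.2 V confirms active-region operation.

I_C ≈ 13 mA, V_CE ≈ 6.1 V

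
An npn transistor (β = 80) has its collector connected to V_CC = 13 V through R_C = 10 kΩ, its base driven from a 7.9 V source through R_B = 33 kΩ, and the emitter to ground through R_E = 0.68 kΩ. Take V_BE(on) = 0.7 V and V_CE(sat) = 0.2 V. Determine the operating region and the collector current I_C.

Assume active: I_B = (7.9 − 0.7)/(33 + 81×0.68) = 0.0817 mA, I_C = β·I_B = 6.54 mA.
Then V_CE = 13 − 6.54×10 − 6.62×0.68 = -56.9 V < 0.2 V — the active assumption fails.
Re-solve with V_CE = 0.2 V. KCL at the emitter: V_E/R_E = (V_BB−0.7−V_E)/R_B + (V_CC−0.2−V_E)/R_C, giving V_E = 0.936 V.
I_C = (V_CC − 0.2 − V_E)/R_C = (12.8 − 0.936)/10 = 1.19 mA.
Check: I_B = (7.2 − 0.936)/33 = 0.19 mA, and β·I_B = 15.2 mA > I_C, confirming saturation.

saturation; I_C ≈ 1.2 mA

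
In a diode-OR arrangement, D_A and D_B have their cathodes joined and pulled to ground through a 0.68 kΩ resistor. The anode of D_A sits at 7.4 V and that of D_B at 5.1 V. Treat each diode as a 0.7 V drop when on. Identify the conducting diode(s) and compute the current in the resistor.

Only D_A conducts; I_R ≈ 9.9 mA

Assume both conduct. Then node N would need to be at both 7.4−0.7 = 6.7 V and 5.1−0.7 = 4.4 V, which is impossible.
Assume only D_A conducts: V_N = 7.4 − 0.7 = 6.7 V, so I_R = 6.7/0.68 = 9.85 mA.
Check D_B: its anode-to-cathode voltage is 5.1 − 6.7 = -1.6 V < 0.7 V, so it is off. The assumption is consistent.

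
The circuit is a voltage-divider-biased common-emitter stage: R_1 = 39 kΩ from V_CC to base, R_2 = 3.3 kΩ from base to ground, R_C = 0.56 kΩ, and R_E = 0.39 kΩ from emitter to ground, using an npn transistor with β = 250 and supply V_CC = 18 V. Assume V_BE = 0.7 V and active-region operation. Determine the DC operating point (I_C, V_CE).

I_C ≈ 1.7 mA, V_CE ≈ 16 V

Thevenize the base divider: V_Th = V_CC·R_2/(R_1+R_2) = 18×3.3/42.3 = 1.4 V, R_Th = R_1‖R_2 = 3.04 kΩ.
Base-emitter loop: V_Th = I_B·R_Th + V_BE + (β+1)I_B·R_E, so I_B = (1.4 − 0.7) / (3.04 + 251×0.39) = 0.00698 mA.
I_C = β·I_B = 250×0.00698 = 1.74 mA, and I_E = (β+1)I_B = 1.75 mA.
V_CE = V_CC − I_C·R_C − I_E·R_E = 18 − 1.74×0.56 − 1.75×0.39 = 16.3 V.
V_CE = 16.3 V > 0.2 V confirms active-region operation.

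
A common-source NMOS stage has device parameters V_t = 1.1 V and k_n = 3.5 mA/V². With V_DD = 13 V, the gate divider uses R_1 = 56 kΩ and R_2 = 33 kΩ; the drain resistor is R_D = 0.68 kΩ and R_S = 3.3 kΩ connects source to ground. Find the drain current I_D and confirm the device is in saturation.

I_D ≈ 0.91 mA

V_G = V_DD·R_2/(R_1+R_2) = 13×33/89 = 4.82 V.
Assume saturation: I_D = (k_n/2)(V_GS − V_t)² with V_GS = V_G − I_D·R_S = 4.82 − 3.3·I_D.
Substituting gives 19.1·I_D² − 44·I_D + 24.2 = 0, with roots I_D = 0.909 or 1.4 mA.
The root I_D = 1.4 mA gives V_GS = 0.206 V ≤ V_t, so take I_D = 0.909 mA.
Then V_GS = 1.82 V and V_DS = V_DD − I_D(R_D+R_S) = 13 − 0.909×3.98 = 9.38 V.
Saturation requires V_DS ≥ V_GS − V_t = 0.721 V; 9.38 ≥ 0.721 ✓.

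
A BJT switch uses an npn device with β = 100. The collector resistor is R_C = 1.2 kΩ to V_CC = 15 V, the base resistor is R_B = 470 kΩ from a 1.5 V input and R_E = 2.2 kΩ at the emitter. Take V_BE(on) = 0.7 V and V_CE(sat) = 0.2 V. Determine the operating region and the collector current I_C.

active; I_C ≈ 0.12 mA

Assume active. Base-emitter loop: I_B = (V_BB − V_BE)/(R_B + (β+1)R_E) = (1.5 − 0.7)/(470 + 101×2.2) = 0.00116 mA.
I_C = β·I_B = 100×0.00116 = 0.116 mA.
V_CE = V_CC − I_C·R_C − I_E·R_E = 15 − 0.116×1.2 − 0.117×2.2 = 14.6 V > V_CE(sat), so the active-region assumption holds.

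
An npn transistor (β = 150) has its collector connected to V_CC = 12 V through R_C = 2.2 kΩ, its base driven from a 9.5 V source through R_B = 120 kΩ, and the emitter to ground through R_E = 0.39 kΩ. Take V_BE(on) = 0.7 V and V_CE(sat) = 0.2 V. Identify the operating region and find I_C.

Assume active: I_B = (9.5 − 0.7)/(120 + 151×0.39) = 0.0492 mA, I_C = β·I_B = 7.38 mA.
Then V_CE = 12 − 7.38×2.2 − 7.43×0.39 = -7.13 V < 0.2 V — the active assumption fails.
Re-solve with V_CE = 0.2 V. KCL at the emitter: V_E/R_E = (V_BB−0.7−V_E)/R_B + (V_CC−0.2−V_E)/R_C, giving V_E = 1.8 V.
I_C = (V_CC − 0.2 − V_E)/R_C = (11.8 − 1.8)/2.2 = 4.55 mA.
Check: I_B = (8.8 − 1.8)/120 = 0.0584 mA, and β·I_B = 8.75 mA > I_C, confirming saturation.

saturation; I_C ≈ 4.5 mA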